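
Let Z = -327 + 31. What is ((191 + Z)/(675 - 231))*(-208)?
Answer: 1820/37 ≈ 49.189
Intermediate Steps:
Z = -296
((191 + Z)/(675 - 231))*(-208) = ((191 - 296)/(675 - 231))*(-208) = -105/444*(-208) = -105*1/444*(-208) = -35/148*(-208) = 1820/37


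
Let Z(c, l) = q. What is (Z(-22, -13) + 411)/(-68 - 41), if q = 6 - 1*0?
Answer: -417/109 ≈ -3.8257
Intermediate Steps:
q = 6 (q = 6 + 0 = 6)
Z(c, l) = 6
(Z(-22, -13) + 411)/(-68 - 41) = (6 + 411)/(-68 - 41) = 417/(-109) = 417*(-1/109) = -417/109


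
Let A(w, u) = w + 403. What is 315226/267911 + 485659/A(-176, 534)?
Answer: 130184944651/60815797 ≈ 2140.6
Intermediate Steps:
A(w, u) = 403 + w
315226/267911 + 485659/A(-176, 534) = 315226/267911 + 485659/(403 - 176) = 315226*(1/267911) + 485659/227 = 315226/267911 + 485659*(1/227) = 315226/267911 + 485659/227 = 130184944651/60815797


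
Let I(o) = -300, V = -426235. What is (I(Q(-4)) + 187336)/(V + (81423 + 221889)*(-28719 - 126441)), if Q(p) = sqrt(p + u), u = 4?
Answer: -187036/47062316155 ≈ -3.9742e-6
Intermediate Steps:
Q(p) = sqrt(4 + p) (Q(p) = sqrt(p + 4) = sqrt(4 + p))
(I(Q(-4)) + 187336)/(V + (81423 + 221889)*(-28719 - 126441)) = (-300 + 187336)/(-426235 + (81423 + 221889)*(-28719 - 126441)) = 187036/(-426235 + 303312*(-155160)) = 187036/(-426235 - 47061889920) = 187036/(-47062316155) = 187036*(-1/47062316155) = -187036/47062316155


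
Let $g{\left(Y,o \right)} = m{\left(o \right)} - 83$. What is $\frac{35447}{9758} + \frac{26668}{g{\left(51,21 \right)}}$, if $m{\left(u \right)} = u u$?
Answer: $\frac{136458185}{1746682} \approx 78.124$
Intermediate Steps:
$m{\left(u \right)} = u^{2}$
$g{\left(Y,o \right)} = -83 + o^{2}$ ($g{\left(Y,o \right)} = o^{2} - 83 = -83 + o^{2}$)
$\frac{35447}{9758} + \frac{26668}{g{\left(51,21 \right)}} = \frac{35447}{9758} + \frac{26668}{-83 + 21^{2}} = 35447 \cdot \frac{1}{9758} + \frac{26668}{-83 + 441} = \frac{35447}{9758} + \frac{26668}{358} = \frac{35447}{9758} + 26668 \cdot \frac{1}{358} = \frac{35447}{9758} + \frac{13334}{179} = \frac{136458185}{1746682}$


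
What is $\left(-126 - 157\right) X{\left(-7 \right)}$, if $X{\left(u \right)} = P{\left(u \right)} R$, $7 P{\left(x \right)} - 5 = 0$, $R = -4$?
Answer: $\frac{5660}{7} \approx 808.57$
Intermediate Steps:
$P{\left(x \right)} = \frac{5}{7}$ ($P{\left(x \right)} = \frac{5}{7} + \frac{1}{7} \cdot 0 = \frac{5}{7} + 0 = \frac{5}{7}$)
$X{\left(u \right)} = - \frac{20}{7}$ ($X{\left(u \right)} = \frac{5}{7} \left(-4\right) = - \frac{20}{7}$)
$\left(-126 - 157\right) X{\left(-7 \right)} = \left(-126 - 157\right) \left(- \frac{20}{7}\right) = \left(-283\right) \left(- \frac{20}{7}\right) = \frac{5660}{7}$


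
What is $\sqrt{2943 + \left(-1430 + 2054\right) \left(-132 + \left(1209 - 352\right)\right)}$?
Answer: $\sqrt{455343} \approx 674.79$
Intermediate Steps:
$\sqrt{2943 + \left(-1430 + 2054\right) \left(-132 + \left(1209 - 352\right)\right)} = \sqrt{2943 + 624 \left(-132 + 857\right)} = \sqrt{2943 + 624 \cdot 725} = \sqrt{2943 + 452400} = \sqrt{455343}$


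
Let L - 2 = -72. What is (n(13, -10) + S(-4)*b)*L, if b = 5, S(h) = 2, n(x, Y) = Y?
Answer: 0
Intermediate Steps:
L = -70 (L = 2 - 72 = -70)
(n(13, -10) + S(-4)*b)*L = (-10 + 2*5)*(-70) = (-10 + 10)*(-70) = 0*(-70) = 0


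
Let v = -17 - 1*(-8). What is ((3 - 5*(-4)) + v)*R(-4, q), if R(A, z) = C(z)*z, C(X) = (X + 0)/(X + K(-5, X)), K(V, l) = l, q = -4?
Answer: -28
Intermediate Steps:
v = -9 (v = -17 + 8 = -9)
C(X) = ½ (C(X) = (X + 0)/(X + X) = X/((2*X)) = X*(1/(2*X)) = ½)
R(A, z) = z/2
((3 - 5*(-4)) + v)*R(-4, q) = ((3 - 5*(-4)) - 9)*((½)*(-4)) = ((3 + 20) - 9)*(-2) = (23 - 9)*(-2) = 14*(-2) = -28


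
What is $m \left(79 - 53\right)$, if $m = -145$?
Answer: $-3770$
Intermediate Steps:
$m \left(79 - 53\right) = - 145 \left(79 - 53\right) = \left(-145\right) 26 = -3770$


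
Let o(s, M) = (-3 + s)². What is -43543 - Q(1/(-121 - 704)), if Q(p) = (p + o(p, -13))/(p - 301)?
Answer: -8920602560099/204868950 ≈ -43543.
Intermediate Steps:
Q(p) = (p + (-3 + p)²)/(-301 + p) (Q(p) = (p + (-3 + p)²)/(p - 301) = (p + (-3 + p)²)/(-301 + p))
-43543 - Q(1/(-121 - 704)) = -43543 - (1/(-121 - 704) + (-3 + 1/(-121 - 704))²)/(-301 + 1/(-121 - 704)) = -43543 - (1/(-825) + (-3 + 1/(-825))²)/(-301 + 1/(-825)) = -43543 - (-1/825 + (-3 - 1/825)²)/(-301 - 1/825) = -43543 - (-1/825 + (-2476/825)²)/(-248326/825) = -43543 - (-825)*(-1/825 + 6130576/680625)/248326 = -43543 - (-825)*6129751/(248326*680625) = -43543 - 1*(-6129751/204868950) = -43543 + 6129751/204868950 = -8920602560099/204868950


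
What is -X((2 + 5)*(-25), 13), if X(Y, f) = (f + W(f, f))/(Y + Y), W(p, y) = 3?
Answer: 8/175 ≈ 0.045714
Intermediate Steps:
X(Y, f) = (3 + f)/(2*Y) (X(Y, f) = (f + 3)/(Y + Y) = (3 + f)/((2*Y)) = (3 + f)*(1/(2*Y)) = (3 + f)/(2*Y))
-X((2 + 5)*(-25), 13) = -(3 + 13)/(2*((2 + 5)*(-25))) = -16/(2*(7*(-25))) = -16/(2*(-175)) = -(-1)*16/(2*175) = -1*(-8/175) = 8/175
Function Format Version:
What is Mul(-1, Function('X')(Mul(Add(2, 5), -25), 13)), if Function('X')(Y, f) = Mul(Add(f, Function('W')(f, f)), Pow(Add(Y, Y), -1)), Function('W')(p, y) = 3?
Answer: Rational(8, 175) ≈ 0.045714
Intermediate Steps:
Function('X')(Y, f) = Mul(Rational(1, 2), Pow(Y, -1), Add(3, f)) (Function('X')(Y, f) = Mul(Add(f, 3), Pow(Add(Y, Y), -1)) = Mul(Add(3, f), Pow(Mul(2, Y), -1)) = Mul(Add(3, f), Mul(Rational(1, 2), Pow(Y, -1))) = Mul(Rational(1, 2), Pow(Y, -1), Add(3, f)))
Mul(-1, Function('X')(Mul(Add(2, 5), -25), 13)) = Mul(-1, Mul(Rational(1, 2), Pow(Mul(Add(2, 5), -25), -1), Add(3, 13))) = Mul(-1, Mul(Rational(1, 2), Pow(Mul(7, -25), -1), 16)) = Mul(-1, Mul(Rational(1, 2), Pow(-175, -1), 16)) = Mul(-1, Mul(Rational(1, 2), Rational(-1, 175), 16)) = Mul(-1, Rational(-8, 175)) = Rational(8, 175)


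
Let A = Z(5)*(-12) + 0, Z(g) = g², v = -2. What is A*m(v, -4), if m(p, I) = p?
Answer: 600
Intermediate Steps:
A = -300 (A = 5²*(-12) + 0 = 25*(-12) + 0 = -300 + 0 = -300)
A*m(v, -4) = -300*(-2) = 600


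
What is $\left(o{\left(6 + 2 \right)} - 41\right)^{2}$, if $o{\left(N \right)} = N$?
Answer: $1089$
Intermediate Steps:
$\left(o{\left(6 + 2 \right)} - 41\right)^{2} = \left(\left(6 + 2\right) - 41\right)^{2} = \left(8 - 41\right)^{2} = \left(-33\right)^{2} = 1089$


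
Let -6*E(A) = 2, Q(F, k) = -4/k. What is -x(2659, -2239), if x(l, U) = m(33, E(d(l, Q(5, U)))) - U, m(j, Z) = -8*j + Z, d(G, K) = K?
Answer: -5924/3 ≈ -1974.7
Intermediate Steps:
E(A) = -⅓ (E(A) = -⅙*2 = -⅓)
m(j, Z) = Z - 8*j
x(l, U) = -793/3 - U (x(l, U) = (-⅓ - 8*33) - U = (-⅓ - 264) - U = -793/3 - U)
-x(2659, -2239) = -(-793/3 - 1*(-2239)) = -(-793/3 + 2239) = -1*5924/3 = -5924/3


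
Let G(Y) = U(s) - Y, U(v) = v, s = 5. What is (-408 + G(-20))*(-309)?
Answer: 118347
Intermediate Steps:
G(Y) = 5 - Y
(-408 + G(-20))*(-309) = (-408 + (5 - 1*(-20)))*(-309) = (-408 + (5 + 20))*(-309) = (-408 + 25)*(-309) = -383*(-309) = 118347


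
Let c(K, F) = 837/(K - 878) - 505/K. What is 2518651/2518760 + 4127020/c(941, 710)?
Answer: 34235948985978039/105760213640 ≈ 3.2371e+5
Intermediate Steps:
c(K, F) = -505/K + 837/(-878 + K) (c(K, F) = 837/(-878 + K) - 505/K = -505/K + 837/(-878 + K))
2518651/2518760 + 4127020/c(941, 710) = 2518651/2518760 + 4127020/((2*(221695 + 166*941)/(941*(-878 + 941)))) = 2518651*(1/2518760) + 4127020/((2*(1/941)*(221695 + 156206)/63)) = 2518651/2518760 + 4127020/((2*(1/941)*(1/63)*377901)) = 2518651/2518760 + 4127020/(83978/6587) = 2518651/2518760 + 4127020*(6587/83978) = 2518651/2518760 + 13592340370/41989 = 34235948985978039/105760213640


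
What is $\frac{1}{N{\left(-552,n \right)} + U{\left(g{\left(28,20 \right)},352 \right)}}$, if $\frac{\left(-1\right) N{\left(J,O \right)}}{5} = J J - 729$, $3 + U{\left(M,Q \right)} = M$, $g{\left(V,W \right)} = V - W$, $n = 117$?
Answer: $- \frac{1}{1519870} \approx -6.5795 \cdot 10^{-7}$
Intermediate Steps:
$U{\left(M,Q \right)} = -3 + M$
$N{\left(J,O \right)} = 3645 - 5 J^{2}$ ($N{\left(J,O \right)} = - 5 \left(J J - 729\right) = - 5 \left(J^{2} - 729\right) = - 5 \left(-729 + J^{2}\right) = 3645 - 5 J^{2}$)
$\frac{1}{N{\left(-552,n \right)} + U{\left(g{\left(28,20 \right)},352 \right)}} = \frac{1}{\left(3645 - 5 \left(-552\right)^{2}\right) + \left(-3 + \left(28 - 20\right)\right)} = \frac{1}{\left(3645 - 1523520\right) + \left(-3 + \left(28 - 20\right)\right)} = \frac{1}{\left(3645 - 1523520\right) + \left(-3 + 8\right)} = \frac{1}{-1519875 + 5} = \frac{1}{-1519870} = - \frac{1}{1519870}$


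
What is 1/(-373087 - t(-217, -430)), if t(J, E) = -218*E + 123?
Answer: -1/466950 ≈ -2.1416e-6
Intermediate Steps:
t(J, E) = 123 - 218*E
1/(-373087 - t(-217, -430)) = 1/(-373087 - (123 - 218*(-430))) = 1/(-373087 - (123 + 93740)) = 1/(-373087 - 1*93863) = 1/(-373087 - 93863) = 1/(-466950) = -1/466950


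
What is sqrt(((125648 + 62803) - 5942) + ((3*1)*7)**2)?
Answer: 5*sqrt(7318) ≈ 427.73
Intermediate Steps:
sqrt(((125648 + 62803) - 5942) + ((3*1)*7)**2) = sqrt((188451 - 5942) + (3*7)**2) = sqrt(182509 + 21**2) = sqrt(182509 + 441) = sqrt(182950) = 5*sqrt(7318)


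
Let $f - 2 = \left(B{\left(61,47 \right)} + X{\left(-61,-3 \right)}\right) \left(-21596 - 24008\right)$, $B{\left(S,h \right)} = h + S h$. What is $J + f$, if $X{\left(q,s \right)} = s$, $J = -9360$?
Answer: $-132762602$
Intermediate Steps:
$f = -132753242$ ($f = 2 + \left(47 \left(1 + 61\right) - 3\right) \left(-21596 - 24008\right) = 2 + \left(47 \cdot 62 - 3\right) \left(-45604\right) = 2 + \left(2914 - 3\right) \left(-45604\right) = 2 + 2911 \left(-45604\right) = 2 - 132753244 = -132753242$)
$J + f = -9360 - 132753242 = -132762602$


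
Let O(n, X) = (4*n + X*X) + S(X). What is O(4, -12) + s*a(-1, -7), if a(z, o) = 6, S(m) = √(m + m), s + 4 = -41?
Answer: -110 + 2*I*√6 ≈ -110.0 + 4.899*I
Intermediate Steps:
s = -45 (s = -4 - 41 = -45)
S(m) = √2*√m (S(m) = √(2*m) = √2*√m)
O(n, X) = X² + 4*n + √2*√X (O(n, X) = (4*n + X*X) + √2*√X = (4*n + X²) + √2*√X = (X² + 4*n) + √2*√X = X² + 4*n + √2*√X)
O(4, -12) + s*a(-1, -7) = ((-12)² + 4*4 + √2*√(-12)) - 45*6 = (144 + 16 + √2*(2*I*√3)) - 270 = (144 + 16 + 2*I*√6) - 270 = (160 + 2*I*√6) - 270 = -110 + 2*I*√6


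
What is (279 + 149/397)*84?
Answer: 9316608/397 ≈ 23468.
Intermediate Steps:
(279 + 149/397)*84 = (110912/397)*84 = 9316608/397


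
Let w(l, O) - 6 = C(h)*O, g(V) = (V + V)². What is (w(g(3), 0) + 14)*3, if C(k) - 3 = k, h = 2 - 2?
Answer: 60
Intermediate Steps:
g(V) = 4*V² (g(V) = (2*V)² = 4*V²)
h = 0
C(k) = 3 + k
w(l, O) = 6 + 3*O (w(l, O) = 6 + (3 + 0)*O = 6 + 3*O)
(w(g(3), 0) + 14)*3 = ((6 + 3*0) + 14)*3 = ((6 + 0) + 14)*3 = (6 + 14)*3 = 20*3 = 60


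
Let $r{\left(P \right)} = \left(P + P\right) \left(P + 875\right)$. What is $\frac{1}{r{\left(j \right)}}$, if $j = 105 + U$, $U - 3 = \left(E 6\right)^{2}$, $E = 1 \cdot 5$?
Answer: $\frac{1}{3796128} \approx 2.6343 \cdot 10^{-7}$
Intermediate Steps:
$E = 5$
$U = 903$ ($U = 3 + \left(5 \cdot 6\right)^{2} = 3 + 30^{2} = 3 + 900 = 903$)
$j = 1008$ ($j = 105 + 903 = 1008$)
$r{\left(P \right)} = 2 P \left(875 + P\right)$
$\frac{1}{r{\left(j \right)}} = \frac{1}{2 \cdot 1008 \left(875 + 1008\right)} = \frac{1}{2 \cdot 1008 \cdot 1883} = \frac{1}{3796128}$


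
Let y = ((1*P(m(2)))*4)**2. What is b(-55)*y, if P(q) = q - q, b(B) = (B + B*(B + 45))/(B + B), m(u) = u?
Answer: 0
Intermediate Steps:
b(B) = (B + B*(45 + B))/(2*B) (b(B) = (B + B*(45 + B))/((2*B)) = (B + B*(45 + B))*(1/(2*B)) = (B + B*(45 + B))/(2*B))
P(q) = 0
y = 0 (y = ((1*0)*4)**2 = (0*4)**2 = 0**2 = 0)
b(-55)*y = (23 + (1/2)*(-55))*0 = (23 - 55/2)*0 = -9/2*0 = 0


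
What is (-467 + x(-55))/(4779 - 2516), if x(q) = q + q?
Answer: -577/2263 ≈ -0.25497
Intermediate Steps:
x(q) = 2*q
(-467 + x(-55))/(4779 - 2516) = (-467 + 2*(-55))/(4779 - 2516) = (-467 - 110)/2263 = -577*1/2263 = -577/2263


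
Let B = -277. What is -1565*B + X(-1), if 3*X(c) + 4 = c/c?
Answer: 433504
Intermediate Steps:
X(c) = -1 (X(c) = -4/3 + (c/c)/3 = -4/3 + (⅓)*1 = -4/3 + ⅓ = -1)
-1565*B + X(-1) = -1565*(-277) - 1 = 433505 - 1 = 433504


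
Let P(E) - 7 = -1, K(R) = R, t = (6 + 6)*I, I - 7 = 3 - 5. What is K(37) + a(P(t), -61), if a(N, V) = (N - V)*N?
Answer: 439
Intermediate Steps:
I = 5 (I = 7 + (3 - 5) = 7 - 2 = 5)
t = 60 (t = (6 + 6)*5 = 12*5 = 60)
P(E) = 6 (P(E) = 7 - 1 = 6)
a(N, V) = N*(N - V)
K(37) + a(P(t), -61) = 37 + 6*(6 - 1*(-61)) = 37 + 6*(6 + 61) = 37 + 6*67 = 37 + 402 = 439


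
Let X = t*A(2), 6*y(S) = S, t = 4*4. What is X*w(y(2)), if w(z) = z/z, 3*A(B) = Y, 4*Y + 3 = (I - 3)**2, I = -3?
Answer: 44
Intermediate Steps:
t = 16
Y = 33/4 (Y = -3/4 + (-3 - 3)**2/4 = -3/4 + (1/4)*(-6)**2 = -3/4 + (1/4)*36 = -3/4 + 9 = 33/4 ≈ 8.2500)
A(B) = 11/4 (A(B) = (1/3)*(33/4) = 11/4)
y(S) = S/6
w(z) = 1
X = 44 (X = 16*(11/4) = 44)
X*w(y(2)) = 44*1 = 44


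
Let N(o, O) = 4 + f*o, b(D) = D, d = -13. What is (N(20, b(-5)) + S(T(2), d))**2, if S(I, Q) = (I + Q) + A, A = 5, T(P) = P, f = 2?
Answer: 1444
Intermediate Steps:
N(o, O) = 4 + 2*o
S(I, Q) = 5 + I + Q (S(I, Q) = (I + Q) + 5 = 5 + I + Q)
(N(20, b(-5)) + S(T(2), d))**2 = ((4 + 2*20) + (5 + 2 - 13))**2 = ((4 + 40) - 6)**2 = (44 - 6)**2 = 38**2 = 1444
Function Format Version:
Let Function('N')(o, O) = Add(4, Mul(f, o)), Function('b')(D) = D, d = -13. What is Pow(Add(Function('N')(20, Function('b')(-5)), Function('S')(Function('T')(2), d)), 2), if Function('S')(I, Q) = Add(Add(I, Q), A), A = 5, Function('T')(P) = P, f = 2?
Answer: 1444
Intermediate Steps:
Function('N')(o, O) = Add(4, Mul(2, o))
Function('S')(I, Q) = Add(5, I, Q) (Function('S')(I, Q) = Add(Add(I, Q), 5) = Add(5, I, Q))
Pow(Add(Function('N')(20, Function('b')(-5)), Function('S')(Function('T')(2), d)), 2) = Pow(Add(Add(4, Mul(2, 20)), Add(5, 2, -13)), 2) = Pow(Add(Add(4, 40), -6), 2) = Pow(Add(44, -6), 2) = Pow(38, 2) = 1444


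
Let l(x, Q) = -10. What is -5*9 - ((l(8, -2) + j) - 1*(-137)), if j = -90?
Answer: -82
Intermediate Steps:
-5*9 - ((l(8, -2) + j) - 1*(-137)) = -5*9 - ((-10 - 90) - 1*(-137)) = -45 - (-100 + 137) = -45 - 1*37 = -45 - 37 = -82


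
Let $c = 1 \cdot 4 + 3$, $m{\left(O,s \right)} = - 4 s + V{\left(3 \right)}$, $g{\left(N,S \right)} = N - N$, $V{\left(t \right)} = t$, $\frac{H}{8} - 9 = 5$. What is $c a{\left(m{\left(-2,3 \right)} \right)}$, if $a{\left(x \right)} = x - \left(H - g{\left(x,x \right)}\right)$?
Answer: $-847$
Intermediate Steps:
$H = 112$ ($H = 72 + 8 \cdot 5 = 72 + 40 = 112$)
$g{\left(N,S \right)} = 0$
$m{\left(O,s \right)} = 3 - 4 s$ ($m{\left(O,s \right)} = - 4 s + 3 = 3 - 4 s$)
$a{\left(x \right)} = -112 + x$ ($a{\left(x \right)} = x + \left(0 - 112\right) = x - 112 = -112 + x$)
$c = 7$ ($c = 4 + 3 = 7$)
$c a{\left(m{\left(-2,3 \right)} \right)} = 7 \left(-112 + \left(3 - 12\right)\right) = 7 \left(-112 - 9\right) = 7 \left(-121\right) = -847$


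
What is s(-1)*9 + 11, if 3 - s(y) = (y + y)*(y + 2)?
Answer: 56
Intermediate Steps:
s(y) = 3 - 2*y*(2 + y) (s(y) = 3 - (y + y)*(y + 2) = 3 - 2*y*(2 + y))
s(-1)*9 + 11 = (3 - 4*(-1) - 2*(-1)²)*9 + 11 = (3 + 4 - 2*1)*9 + 11 = (3 + 4 - 2)*9 + 11 = 5*9 + 11 = 45 + 11 = 56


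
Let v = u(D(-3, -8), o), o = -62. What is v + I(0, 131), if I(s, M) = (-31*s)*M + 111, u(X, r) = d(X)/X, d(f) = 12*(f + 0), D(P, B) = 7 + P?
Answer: 123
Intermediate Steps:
d(f) = 12*f
u(X, r) = 12 (u(X, r) = (12*X)/X = 12)
I(s, M) = 111 - 31*M*s (I(s, M) = -31*M*s + 111 = 111 - 31*M*s)
v = 12
v + I(0, 131) = 12 + (111 - 31*131*0) = 12 + (111 + 0) = 12 + 111 = 123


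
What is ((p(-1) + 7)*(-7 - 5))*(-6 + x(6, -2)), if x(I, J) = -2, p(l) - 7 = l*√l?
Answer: 1344 - 96*I ≈ 1344.0 - 96.0*I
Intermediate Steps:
p(l) = 7 + l^(3/2) (p(l) = 7 + l*√l = 7 + l^(3/2))
((p(-1) + 7)*(-7 - 5))*(-6 + x(6, -2)) = (((7 + (-1)^(3/2)) + 7)*(-7 - 5))*(-6 - 2) = (((7 - I) + 7)*(-12))*(-8) = ((14 - I)*(-12))*(-8) = (-168 + 12*I)*(-8) = 1344 - 96*I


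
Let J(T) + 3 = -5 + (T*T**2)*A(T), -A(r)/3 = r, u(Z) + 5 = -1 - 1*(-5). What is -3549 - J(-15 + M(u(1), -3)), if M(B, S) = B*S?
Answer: 58667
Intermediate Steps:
u(Z) = -1 (u(Z) = -5 + (-1 - 1*(-5)) = -5 + (-1 + 5) = -5 + 4 = -1)
A(r) = -3*r
J(T) = -8 - 3*T**4 (J(T) = -3 + (-5 + (T*T**2)*(-3*T)) = -3 + (-5 + T**3*(-3*T)) = -3 + (-5 - 3*T**4) = -8 - 3*T**4)
-3549 - J(-15 + M(u(1), -3)) = -3549 - (-8 - 3*(-15 - 1*(-3))**4) = -3549 - (-8 - 3*(-15 + 3)**4) = -3549 - (-8 - 3*(-12)**4) = -3549 - (-8 - 3*20736) = -3549 - (-8 - 62208) = -3549 - 1*(-62216) = -3549 + 62216 = 58667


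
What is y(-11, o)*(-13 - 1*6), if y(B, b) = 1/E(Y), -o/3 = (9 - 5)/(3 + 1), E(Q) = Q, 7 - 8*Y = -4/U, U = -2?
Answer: -152/5 ≈ -30.400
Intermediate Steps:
Y = 5/8 (Y = 7/8 - (-1)/(2*(-2)) = 7/8 - (-1)*(-1)/(2*2) = 7/8 - ⅛*2 = 7/8 - ¼ = 5/8 ≈ 0.62500)
o = -3 (o = -3*(9 - 5)/(3 + 1) = -12/4 = -3*1 = -3)
y(B, b) = 8/5 (y(B, b) = 1/(5/8) = 8/5)
y(-11, o)*(-13 - 1*6) = 8*(-13 - 1*6)/5 = 8*(-13 - 6)/5 = (8/5)*(-19) = -152/5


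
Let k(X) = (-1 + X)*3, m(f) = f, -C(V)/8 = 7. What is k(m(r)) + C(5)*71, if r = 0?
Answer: -3979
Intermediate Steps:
C(V) = -56 (C(V) = -8*7 = -56)
k(X) = -3 + 3*X
k(m(r)) + C(5)*71 = (-3 + 3*0) - 56*71 = (-3 + 0) - 3976 = -3 - 3976 = -3979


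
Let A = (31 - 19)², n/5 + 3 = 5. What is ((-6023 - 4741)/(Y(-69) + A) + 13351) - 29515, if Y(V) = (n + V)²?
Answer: -58605264/3625 ≈ -16167.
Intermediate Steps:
n = 10 (n = -15 + 5*5 = -15 + 25 = 10)
A = 144 (A = 12² = 144)
Y(V) = (10 + V)²
((-6023 - 4741)/(Y(-69) + A) + 13351) - 29515 = ((-6023 - 4741)/((10 - 69)² + 144) + 13351) - 29515 = (-10764/((-59)² + 144) + 13351) - 29515 = (-10764/(3481 + 144) + 13351) - 29515 = (-10764/3625 + 13351) - 29515 = 48386611/3625 - 29515 = -58605264/3625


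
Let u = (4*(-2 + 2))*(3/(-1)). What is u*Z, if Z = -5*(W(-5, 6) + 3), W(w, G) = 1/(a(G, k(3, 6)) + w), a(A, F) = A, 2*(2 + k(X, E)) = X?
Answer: 0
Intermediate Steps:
k(X, E) = -2 + X/2
W(w, G) = 1/(G + w)
Z = -20 (Z = -5*(1/(6 - 5) + 3) = -5*(1/1 + 3) = -5*(1 + 3) = -5*4 = -20)
u = 0 (u = (4*0)*(3*(-1)) = 0*(-3) = 0)
u*Z = 0*(-20) = 0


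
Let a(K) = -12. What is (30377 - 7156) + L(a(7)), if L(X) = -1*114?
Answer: 23107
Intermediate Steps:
L(X) = -114
(30377 - 7156) + L(a(7)) = (30377 - 7156) - 114 = 23221 - 114 = 23107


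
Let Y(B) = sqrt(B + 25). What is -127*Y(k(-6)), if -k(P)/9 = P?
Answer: -127*sqrt(79) ≈ -1128.8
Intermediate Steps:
k(P) = -9*P
Y(B) = sqrt(25 + B)
-127*Y(k(-6)) = -127*sqrt(25 - 9*(-6)) = -127*sqrt(25 + 54) = -127*sqrt(79)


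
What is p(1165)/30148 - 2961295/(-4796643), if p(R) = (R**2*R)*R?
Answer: 238802779942219555/3908356572 ≈ 6.1101e+7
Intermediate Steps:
p(R) = R**4 (p(R) = R**3*R = R**4)
p(1165)/30148 - 2961295/(-4796643) = 1165**4/30148 - 2961295/(-4796643) = 1842059700625*(1/30148) - 2961295*(-1/4796643) = 1842059700625/30148 + 80035/129639 = 238802779942219555/3908356572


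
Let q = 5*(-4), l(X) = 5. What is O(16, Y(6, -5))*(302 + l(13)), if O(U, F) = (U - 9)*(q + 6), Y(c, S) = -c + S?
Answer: -30086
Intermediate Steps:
Y(c, S) = S - c
q = -20
O(U, F) = 126 - 14*U (O(U, F) = (U - 9)*(-20 + 6) = (-9 + U)*(-14) = 126 - 14*U)
O(16, Y(6, -5))*(302 + l(13)) = (126 - 14*16)*(302 + 5) = (126 - 224)*307 = -98*307 = -30086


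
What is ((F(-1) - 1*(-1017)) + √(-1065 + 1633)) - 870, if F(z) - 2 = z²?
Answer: 150 + 2*√142 ≈ 173.83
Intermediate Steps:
F(z) = 2 + z²
((F(-1) - 1*(-1017)) + √(-1065 + 1633)) - 870 = (((2 + (-1)²) - 1*(-1017)) + √(-1065 + 1633)) - 870 = (((2 + 1) + 1017) + √568) - 870 = ((3 + 1017) + 2*√142) - 870 = (1020 + 2*√142) - 870 = 150 + 2*√142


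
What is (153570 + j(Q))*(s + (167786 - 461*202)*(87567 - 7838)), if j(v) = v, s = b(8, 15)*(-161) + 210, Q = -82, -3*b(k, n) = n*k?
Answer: 913697595658528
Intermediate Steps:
b(k, n) = -k*n/3 (b(k, n) = -n*k/3 = -k*n/3)
s = 6650 (s = -⅓*8*15*(-161) + 210 = -40*(-161) + 210 = 6440 + 210 = 6650)
(153570 + j(Q))*(s + (167786 - 461*202)*(87567 - 7838)) = (153570 - 82)*(6650 + (167786 - 461*202)*(87567 - 7838)) = 153488*(6650 + (167786 - 93122)*79729) = 153488*(6650 + 74664*79729) = 153488*(6650 + 5952886056) = 153488*5952892706 = 913697595658528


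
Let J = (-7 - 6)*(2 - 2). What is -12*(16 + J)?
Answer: -192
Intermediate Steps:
J = 0 (J = -13*0 = 0)
-12*(16 + J) = -12*(16 + 0) = -12*16 = -192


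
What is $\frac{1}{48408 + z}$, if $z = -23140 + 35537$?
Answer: $\frac{1}{60805} \approx 1.6446 \cdot 10^{-5}$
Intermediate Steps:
$z = 12397$
$\frac{1}{48408 + z} = \frac{1}{48408 + 12397} = \frac{1}{60805}$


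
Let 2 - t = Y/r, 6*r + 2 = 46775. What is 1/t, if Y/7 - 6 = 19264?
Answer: -15591/238598 ≈ -0.065344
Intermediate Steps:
r = 15591/2 (r = -⅓ + (⅙)*46775 = -⅓ + 46775/6 = 15591/2 ≈ 7795.5)
Y = 134890 (Y = 42 + 7*19264 = 42 + 134848 = 134890)
t = -238598/15591 (t = 2 - 134890/15591/2 = 2 - 134890*2/15591 = 2 - 1*269780/15591 = 2 - 269780/15591 = -238598/15591 ≈ -15.304)
1/t = 1/(-238598/15591) = -15591/238598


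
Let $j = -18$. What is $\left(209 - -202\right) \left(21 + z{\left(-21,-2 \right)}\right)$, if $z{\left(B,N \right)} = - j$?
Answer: $16029$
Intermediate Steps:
$z{\left(B,N \right)} = 18$ ($z{\left(B,N \right)} = \left(-1\right) \left(-18\right) = 18$)
$\left(209 - -202\right) \left(21 + z{\left(-21,-2 \right)}\right) = \left(209 - -202\right) \left(21 + 18\right) = \left(209 + 202\right) 39 = 411 \cdot 39 = 16029$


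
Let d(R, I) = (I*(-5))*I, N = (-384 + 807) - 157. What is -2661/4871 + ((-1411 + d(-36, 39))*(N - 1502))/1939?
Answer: 7753739031/1349267 ≈ 5746.6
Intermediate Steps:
N = 266 (N = 423 - 157 = 266)
d(R, I) = -5*I**2 (d(R, I) = (-5*I)*I = -5*I**2)
-2661/4871 + ((-1411 + d(-36, 39))*(N - 1502))/1939 = -2661/4871 + ((-1411 - 5*39**2)*(266 - 1502))/1939 = -2661*1/4871 + ((-1411 - 5*1521)*(-1236))*(1/1939) = -2661/4871 + ((-1411 - 7605)*(-1236))*(1/1939) = -2661/4871 - 9016*(-1236)*(1/1939) = -2661/4871 + 11143776*(1/1939) = -2661/4871 + 1591968/277 = 7753739031/1349267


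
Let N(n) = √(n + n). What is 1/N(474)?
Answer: √237/474 ≈ 0.032479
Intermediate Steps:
N(n) = √2*√n (N(n) = √(2*n) = √2*√n)
1/N(474) = 1/(√2*√474) = 1/(2*√237) = √237/474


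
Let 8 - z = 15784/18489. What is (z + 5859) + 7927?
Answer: 255021482/18489 ≈ 13793.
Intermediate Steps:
z = 132128/18489 (z = 8 - 15784/18489 = 132128/18489 ≈ 7.1463)
(z + 5859) + 7927 = (132128/18489 + 5859) + 7927 = 108459179/18489 + 7927 = 255021482/18489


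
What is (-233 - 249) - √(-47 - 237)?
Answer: -482 - 2*I*√71 ≈ -482.0 - 16.852*I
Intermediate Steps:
(-233 - 249) - √(-47 - 237) = -482 - √(-284) = -482 - 2*I*√71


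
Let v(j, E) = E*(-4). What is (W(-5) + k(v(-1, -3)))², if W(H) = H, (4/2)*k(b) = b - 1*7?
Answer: 25/4 ≈ 6.2500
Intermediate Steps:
v(j, E) = -4*E
k(b) = -7/2 + b/2 (k(b) = (b - 1*7)/2 = (b - 7)/2 = (-7 + b)/2 = -7/2 + b/2)
(W(-5) + k(v(-1, -3)))² = (-5 + (-7/2 + (-4*(-3))/2))² = (-5 + (-7/2 + (½)*12))² = (-5 + (-7/2 + 6))² = (-5 + 5/2)² = (-5/2)² = 25/4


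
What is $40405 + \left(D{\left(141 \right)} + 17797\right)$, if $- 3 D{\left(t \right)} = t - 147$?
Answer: $58204$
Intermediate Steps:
$D{\left(t \right)} = 49 - \frac{t}{3}$ ($D{\left(t \right)} = - \frac{t - 147}{3} = - \frac{-147 + t}{3} = 49 - \frac{t}{3}$)
$40405 + \left(D{\left(141 \right)} + 17797\right) = 40405 + \left(\left(49 - 47\right) + 17797\right) = 40405 + \left(2 + 17797\right) = 40405 + 17799 = 58204$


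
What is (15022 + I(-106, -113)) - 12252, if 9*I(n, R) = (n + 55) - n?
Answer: 24985/9 ≈ 2776.1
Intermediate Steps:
I(n, R) = 55/9 (I(n, R) = ((n + 55) - n)/9 = ((55 + n) - n)/9 = (⅑)*55 = 55/9)
(15022 + I(-106, -113)) - 12252 = (15022 + 55/9) - 12252 = 135253/9 - 12252 = 24985/9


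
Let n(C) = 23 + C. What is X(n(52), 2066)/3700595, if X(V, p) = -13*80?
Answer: -208/740119 ≈ -0.00028104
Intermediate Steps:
X(V, p) = -1040
X(n(52), 2066)/3700595 = -1040/3700595 = -1040*1/3700595 = -208/740119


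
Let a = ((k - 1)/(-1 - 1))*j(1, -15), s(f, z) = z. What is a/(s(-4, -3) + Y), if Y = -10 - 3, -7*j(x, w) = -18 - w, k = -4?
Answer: -15/224 ≈ -0.066964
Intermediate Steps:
j(x, w) = 18/7 + w/7 (j(x, w) = -(-18 - w)/7 = 18/7 + w/7)
a = 15/14 (a = ((-4 - 1)/(-1 - 1))*(18/7 + (⅐)*(-15)) = (-5/(-2))*(18/7 - 15/7) = -5*(-½)*(3/7) = (5/2)*(3/7) = 15/14 ≈ 1.0714)
Y = -13
a/(s(-4, -3) + Y) = 15/(14*(-3 - 13)) = (15/14)/(-16) = (15/14)*(-1/16) = -15/224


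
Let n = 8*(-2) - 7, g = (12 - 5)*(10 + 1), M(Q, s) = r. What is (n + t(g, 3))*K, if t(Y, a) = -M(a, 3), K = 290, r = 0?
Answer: -6670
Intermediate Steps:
M(Q, s) = 0
g = 77 (g = 7*11 = 77)
t(Y, a) = 0 (t(Y, a) = -1*0 = 0)
n = -23 (n = -16 - 7 = -23)
(n + t(g, 3))*K = (-23 + 0)*290 = -23*290 = -6670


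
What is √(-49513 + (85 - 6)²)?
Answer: 6*I*√1202 ≈ 208.02*I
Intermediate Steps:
√(-49513 + (85 - 6)²) = √(-49513 + 79²) = √(-49513 + 6241) = √(-43272) = 6*I*√1202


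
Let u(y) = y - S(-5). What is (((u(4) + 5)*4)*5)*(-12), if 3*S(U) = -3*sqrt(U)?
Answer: -2160 - 240*I*sqrt(5) ≈ -2160.0 - 536.66*I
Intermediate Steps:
S(U) = -sqrt(U) (S(U) = (-3*sqrt(U))/3 = -sqrt(U))
u(y) = y + I*sqrt(5) (u(y) = y - (-1)*sqrt(-5) = y - (-1)*I*sqrt(5) = y + I*sqrt(5))
(((u(4) + 5)*4)*5)*(-12) = ((((4 + I*sqrt(5)) + 5)*4)*5)*(-12) = (((9 + I*sqrt(5))*4)*5)*(-12) = ((36 + 4*I*sqrt(5))*5)*(-12) = (180 + 20*I*sqrt(5))*(-12) = -2160 - 240*I*sqrt(5)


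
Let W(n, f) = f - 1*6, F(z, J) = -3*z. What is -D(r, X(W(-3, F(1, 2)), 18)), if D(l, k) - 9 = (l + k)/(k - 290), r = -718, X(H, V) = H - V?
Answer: -3598/317 ≈ -11.350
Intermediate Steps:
W(n, f) = -6 + f (W(n, f) = f - 6 = -6 + f)
D(l, k) = 9 + (k + l)/(-290 + k) (D(l, k) = 9 + (l + k)/(k - 290) = 9 + (k + l)/(-290 + k))
-D(r, X(W(-3, F(1, 2)), 18)) = -(-2610 - 718 + 10*((-6 - 3*1) - 1*18))/(-290 + ((-6 - 3*1) - 1*18)) = -(-2610 - 718 + 10*((-6 - 3) - 18))/(-290 + ((-6 - 3) - 18)) = -(-2610 - 718 + 10*(-9 - 18))/(-290 + (-9 - 18)) = -(-2610 - 718 + 10*(-27))/(-290 - 27) = -(-2610 - 718 - 270)/(-317) = -(-1)*(-3598)/317 = -1*3598/317 = -3598/317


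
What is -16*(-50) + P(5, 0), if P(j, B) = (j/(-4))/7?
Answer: 22395/28 ≈ 799.82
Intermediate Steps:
P(j, B) = -j/28 (P(j, B) = (j*(-¼))*(⅐) = -j/4*(⅐) = -j/28)
-16*(-50) + P(5, 0) = -16*(-50) - 1/28*5 = 800 - 5/28 = 22395/28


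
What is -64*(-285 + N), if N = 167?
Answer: 7552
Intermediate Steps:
-64*(-285 + N) = -64*(-285 + 167) = -64*(-118) = 7552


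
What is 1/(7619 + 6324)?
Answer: 1/13943 ≈ 7.1721e-5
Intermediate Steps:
1/(7619 + 6324) = 1/13943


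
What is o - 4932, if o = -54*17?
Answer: -5850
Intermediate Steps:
o = -918
o - 4932 = -918 - 4932 = -5850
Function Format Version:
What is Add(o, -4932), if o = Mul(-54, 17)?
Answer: -5850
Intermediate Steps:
o = -918
Add(o, -4932) = Add(-918, -4932) = -5850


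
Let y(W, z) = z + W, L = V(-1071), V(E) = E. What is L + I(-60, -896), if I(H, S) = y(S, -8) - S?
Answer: -1079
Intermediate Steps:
L = -1071
y(W, z) = W + z
I(H, S) = -8 (I(H, S) = (S - 8) - S = (-8 + S) - S = -8)
L + I(-60, -896) = -1071 - 8 = -1079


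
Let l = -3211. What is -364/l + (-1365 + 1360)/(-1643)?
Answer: 47239/405821 ≈ 0.11640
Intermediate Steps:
-364/l + (-1365 + 1360)/(-1643) = -364/(-3211) + (-1365 + 1360)/(-1643) = -364*(-1/3211) - 5*(-1/1643) = 28/247 + 5/1643 = 47239/405821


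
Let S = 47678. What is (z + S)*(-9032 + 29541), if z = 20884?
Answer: 1406138058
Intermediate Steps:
(z + S)*(-9032 + 29541) = (20884 + 47678)*(-9032 + 29541) = 68562*20509 = 1406138058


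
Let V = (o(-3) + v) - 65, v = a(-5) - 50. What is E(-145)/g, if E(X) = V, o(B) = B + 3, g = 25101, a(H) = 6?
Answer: -109/25101 ≈ -0.0043425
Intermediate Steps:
o(B) = 3 + B
v = -44 (v = 6 - 50 = -44)
V = -109 (V = ((3 - 3) - 44) - 65 = (0 - 44) - 65 = -44 - 65 = -109)
E(X) = -109
E(-145)/g = -109/25101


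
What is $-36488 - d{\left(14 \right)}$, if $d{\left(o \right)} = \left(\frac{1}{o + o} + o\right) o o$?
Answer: $-39239$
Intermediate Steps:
$d{\left(o \right)} = o^{2} \left(o + \frac{1}{2 o}\right)$ ($d{\left(o \right)} = \left(\frac{1}{2 o} + o\right) o^{2} = \left(o + \frac{1}{2 o}\right) o^{2} = o^{2} \left(o + \frac{1}{2 o}\right)$)
$-36488 - d{\left(14 \right)} = -36488 - \left(14^{3} + \frac{1}{2} \cdot 14\right) = -36488 - \left(2744 + 7\right) = -36488 - 2751 = -39239$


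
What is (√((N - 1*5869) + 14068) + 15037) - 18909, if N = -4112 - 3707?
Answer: -3872 + 2*√95 ≈ -3852.5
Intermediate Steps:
N = -7819
(√((N - 1*5869) + 14068) + 15037) - 18909 = (√((-7819 - 1*5869) + 14068) + 15037) - 18909 = (√((-7819 - 5869) + 14068) + 15037) - 18909 = (√(-13688 + 14068) + 15037) - 18909 = (√380 + 15037) - 18909 = (2*√95 + 15037) - 18909 = (15037 + 2*√95) - 18909 = -3872 + 2*√95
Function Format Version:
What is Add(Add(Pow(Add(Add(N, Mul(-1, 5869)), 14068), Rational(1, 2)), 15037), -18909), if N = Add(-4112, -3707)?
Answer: Add(-3872, Mul(2, Pow(95, Rational(1, 2)))) ≈ -3852.5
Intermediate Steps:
N = -7819
Add(Add(Pow(Add(Add(N, Mul(-1, 5869)), 14068), Rational(1, 2)), 15037), -18909) = Add(Add(Pow(Add(Add(-7819, Mul(-1, 5869)), 14068), Rational(1, 2)), 15037), -18909) = Add(Add(Pow(Add(Add(-7819, -5869), 14068), Rational(1, 2)), 15037), -18909) = Add(Add(Pow(Add(-13688, 14068), Rational(1, 2)), 15037), -18909) = Add(Add(Pow(380, Rational(1, 2)), 15037), -18909) = Add(Add(Mul(2, Pow(95, Rational(1, 2))), 15037), -18909) = Add(Add(15037, Mul(2, Pow(95, Rational(1, 2)))), -18909) = Add(-3872, Mul(2, Pow(95, Rational(1, 2))))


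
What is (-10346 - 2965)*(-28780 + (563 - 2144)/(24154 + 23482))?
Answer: 18248923913571/47636 ≈ 3.8309e+8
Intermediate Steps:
(-10346 - 2965)*(-28780 + (563 - 2144)/(24154 + 23482)) = -13311*(-28780 - 1581/47636) = -13311*(-1370965661/47636) = 18248923913571/47636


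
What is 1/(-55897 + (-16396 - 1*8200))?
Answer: -1/80493 ≈ -1.2423e-5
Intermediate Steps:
1/(-55897 + (-16396 - 1*8200)) = 1/(-55897 + (-16396 - 8200)) = 1/(-55897 - 24596) = 1/(-80493) = -1/80493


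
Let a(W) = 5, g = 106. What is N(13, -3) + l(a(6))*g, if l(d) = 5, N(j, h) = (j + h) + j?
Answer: 553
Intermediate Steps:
N(j, h) = h + 2*j (N(j, h) = (h + j) + j = h + 2*j)
N(13, -3) + l(a(6))*g = (-3 + 2*13) + 5*106 = (-3 + 26) + 530 = 23 + 530 = 553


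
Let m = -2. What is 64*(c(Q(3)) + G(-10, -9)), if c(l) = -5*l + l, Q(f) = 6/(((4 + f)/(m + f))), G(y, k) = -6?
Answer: -4224/7 ≈ -603.43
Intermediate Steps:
Q(f) = 6*(-2 + f)/(4 + f) (Q(f) = 6/(((4 + f)/(-2 + f))) = 6*((-2 + f)/(4 + f)) = 6*(-2 + f)/(4 + f))
c(l) = -4*l
64*(c(Q(3)) + G(-10, -9)) = 64*(-24*(-2 + 3)/(4 + 3) - 6) = 64*(-24/7 - 6) = 64*(-66/7) = -4224/7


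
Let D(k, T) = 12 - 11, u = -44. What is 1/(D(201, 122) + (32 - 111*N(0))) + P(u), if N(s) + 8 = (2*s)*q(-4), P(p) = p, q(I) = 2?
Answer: -40523/921 ≈ -43.999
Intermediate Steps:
D(k, T) = 1
N(s) = -8 + 4*s (N(s) = -8 + (2*s)*2 = -8 + 4*s)
1/(D(201, 122) + (32 - 111*N(0))) + P(u) = 1/(1 + (32 - 111*(-8 + 4*0))) - 44 = 1/(1 + (32 - 111*(-8 + 0))) - 44 = 1/(1 + (32 - 111*(-8))) - 44 = 1/(1 + (32 + 888)) - 44 = 1/(1 + 920) - 44 = 1/921 - 44 = -40523/921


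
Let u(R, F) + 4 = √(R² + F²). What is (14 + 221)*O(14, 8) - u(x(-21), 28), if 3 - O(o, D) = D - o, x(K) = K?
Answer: 2084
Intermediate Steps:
O(o, D) = 3 + o - D (O(o, D) = 3 - (D - o) = 3 + (o - D) = 3 + o - D)
u(R, F) = -4 + √(F² + R²) (u(R, F) = -4 + √(R² + F²) = -4 + √(F² + R²))
(14 + 221)*O(14, 8) - u(x(-21), 28) = (14 + 221)*(3 + 14 - 1*8) - (-4 + √(28² + (-21)²)) = 235*(3 + 14 - 8) - (-4 + √(784 + 441)) = 235*9 - (-4 + √1225) = 2115 - (-4 + 35) = 2115 - 1*31 = 2115 - 31 = 2084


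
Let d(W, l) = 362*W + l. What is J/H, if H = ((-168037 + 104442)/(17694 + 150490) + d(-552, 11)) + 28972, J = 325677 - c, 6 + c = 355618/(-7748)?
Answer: -106113487469092/55655407138643 ≈ -1.9066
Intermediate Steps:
c = -201053/3874 (c = -6 + 355618/(-7748) = -6 + 355618*(-1/7748) = -6 - 177809/3874 = -201053/3874 ≈ -51.898)
d(W, l) = l + 362*W
J = 1261873751/3874 (J = 325677 - 1*(-201053/3874) = 325677 + 201053/3874 = 1261873751/3874 ≈ 3.2573e+5)
H = -28732786339/168184 (H = ((-168037 + 104442)/(17694 + 150490) + (11 + 362*(-552))) + 28972 = (-63595/168184 + (11 - 199824)) + 28972 = (-63595*1/168184 - 199813) + 28972 = (-63595/168184 - 199813) + 28972 = -33605413187/168184 + 28972 = -28732786339/168184 ≈ -1.7084e+5)
J/H = 1261873751/(3874*(-28732786339/168184)) = (1261873751/3874)*(-168184/28732786339) = -106113487469092/55655407138643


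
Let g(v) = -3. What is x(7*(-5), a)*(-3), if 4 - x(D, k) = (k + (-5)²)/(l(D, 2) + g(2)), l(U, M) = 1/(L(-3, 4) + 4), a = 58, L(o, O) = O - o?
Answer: -3123/32 ≈ -97.594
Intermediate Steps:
l(U, M) = 1/11 (l(U, M) = 1/((4 - 1*(-3)) + 4) = 1/((4 + 3) + 4) = 1/(7 + 4) = 1/11)
x(D, k) = 403/32 + 11*k/32 (x(D, k) = 4 - (k + (-5)²)/(1/11 - 3) = 4 - (k + 25)/(-32/11) = 4 - (25 + k)*(-11)/32 = 4 - (-275/32 - 11*k/32) = 4 + (275/32 + 11*k/32) = 403/32 + 11*k/32)
x(7*(-5), a)*(-3) = (403/32 + (11/32)*58)*(-3) = (403/32 + 319/16)*(-3) = (1041/32)*(-3) = -3123/32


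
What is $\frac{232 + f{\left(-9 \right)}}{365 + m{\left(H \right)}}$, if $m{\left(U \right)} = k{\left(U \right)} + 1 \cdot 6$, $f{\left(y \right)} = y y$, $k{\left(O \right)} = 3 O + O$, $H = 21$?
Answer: $\frac{313}{455} \approx 0.68791$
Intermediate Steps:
$k{\left(O \right)} = 4 O$
$f{\left(y \right)} = y^{2}$
$m{\left(U \right)} = 6 + 4 U$ ($m{\left(U \right)} = 4 U + 1 \cdot 6 = 4 U + 6 = 6 + 4 U$)
$\frac{232 + f{\left(-9 \right)}}{365 + m{\left(H \right)}} = \frac{232 + \left(-9\right)^{2}}{365 + \left(6 + 4 \cdot 21\right)} = \frac{232 + 81}{365 + \left(6 + 84\right)} = \frac{313}{365 + 90} = \frac{313}{455}$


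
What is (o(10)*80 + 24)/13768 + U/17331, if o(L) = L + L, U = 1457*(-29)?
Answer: -69199220/29826651 ≈ -2.3200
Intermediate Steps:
U = -42253
o(L) = 2*L
(o(10)*80 + 24)/13768 + U/17331 = ((2*10)*80 + 24)/13768 - 42253/17331 = (20*80 + 24)*(1/13768) - 42253*1/17331 = (1600 + 24)*(1/13768) - 42253/17331 = 1624*(1/13768) - 42253/17331 = 203/1721 - 42253/17331 = -69199220/29826651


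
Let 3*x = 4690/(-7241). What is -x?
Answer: 4690/21723 ≈ 0.21590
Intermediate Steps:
x = -4690/21723 (x = (4690/(-7241))/3 = (4690*(-1/7241))/3 = (1/3)*(-4690/7241) = -4690/21723 ≈ -0.21590)
-x = -1*(-4690/21723) = 4690/21723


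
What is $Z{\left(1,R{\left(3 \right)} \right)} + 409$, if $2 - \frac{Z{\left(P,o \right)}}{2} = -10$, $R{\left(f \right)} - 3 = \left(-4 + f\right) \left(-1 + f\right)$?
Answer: $433$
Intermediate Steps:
$R{\left(f \right)} = 3 + \left(-1 + f\right) \left(-4 + f\right)$ ($R{\left(f \right)} = 3 + \left(-4 + f\right) \left(-1 + f\right) = 3 + \left(-1 + f\right) \left(-4 + f\right)$)
$Z{\left(P,o \right)} = 24$ ($Z{\left(P,o \right)} = 4 - -20 = 4 + 20 = 24$)
$Z{\left(1,R{\left(3 \right)} \right)} + 409 = 24 + 409 = 433$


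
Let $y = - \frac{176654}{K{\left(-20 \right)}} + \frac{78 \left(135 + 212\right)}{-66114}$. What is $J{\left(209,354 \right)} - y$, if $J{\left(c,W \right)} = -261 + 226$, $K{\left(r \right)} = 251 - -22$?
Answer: $\frac{614165128}{1002729} \approx 612.49$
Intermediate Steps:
$K{\left(r \right)} = 273$ ($K{\left(r \right)} = 251 + 22 = 273$)
$J{\left(c,W \right)} = -35$
$y = - \frac{649260643}{1002729}$ ($y = - \frac{176654}{273} + \frac{78 \left(135 + 212\right)}{-66114} = \left(-176654\right) \frac{1}{273} + 78 \cdot 347 \left(- \frac{1}{66114}\right) = - \frac{176654}{273} + 27066 \left(- \frac{1}{66114}\right) = - \frac{176654}{273} - \frac{4511}{11019} = - \frac{649260643}{1002729} \approx -647.49$)
$J{\left(209,354 \right)} - y = -35 - - \frac{649260643}{1002729} = -35 + \frac{649260643}{1002729} = \frac{614165128}{1002729}$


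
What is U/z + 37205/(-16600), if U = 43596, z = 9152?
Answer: 2394959/949520 ≈ 2.5223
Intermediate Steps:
U/z + 37205/(-16600) = 43596/9152 + 37205/(-16600) = 43596*(1/9152) + 37205*(-1/16600) = 10899/2288 - 7441/3320 = 2394959/949520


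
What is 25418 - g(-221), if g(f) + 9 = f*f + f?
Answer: -23193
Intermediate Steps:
g(f) = -9 + f + f**2 (g(f) = -9 + (f*f + f) = -9 + (f**2 + f) = -9 + (f + f**2) = -9 + f + f**2)
25418 - g(-221) = 25418 - (-9 - 221 + (-221)**2) = 25418 - (-9 - 221 + 48841) = 25418 - 1*48611 = 25418 - 48611 = -23193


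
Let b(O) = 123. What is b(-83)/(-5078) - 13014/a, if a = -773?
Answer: 65990013/3925294 ≈ 16.811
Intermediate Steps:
b(-83)/(-5078) - 13014/a = 123/(-5078) - 13014/(-773) = 123*(-1/5078) - 13014*(-1/773) = -123/5078 + 13014/773 = 65990013/3925294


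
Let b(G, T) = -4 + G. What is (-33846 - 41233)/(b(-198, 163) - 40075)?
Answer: 75079/40277 ≈ 1.8641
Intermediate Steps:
(-33846 - 41233)/(b(-198, 163) - 40075) = (-33846 - 41233)/((-4 - 198) - 40075) = -75079/(-202 - 40075) = -75079/(-40277) = -75079*(-1/40277) = 75079/40277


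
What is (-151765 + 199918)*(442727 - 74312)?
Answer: 17740287495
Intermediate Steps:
(-151765 + 199918)*(442727 - 74312) = 48153*368415 = 17740287495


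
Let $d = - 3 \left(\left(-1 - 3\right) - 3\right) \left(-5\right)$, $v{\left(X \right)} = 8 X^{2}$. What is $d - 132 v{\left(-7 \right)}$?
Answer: $-51849$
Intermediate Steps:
$d = -105$ ($d = - 3 \left(-4 - 3\right) \left(-5\right) = \left(-3\right) \left(-7\right) \left(-5\right) = 21 \left(-5\right) = -105$)
$d - 132 v{\left(-7 \right)} = -105 - 132 \cdot 8 \left(-7\right)^{2} = -105 - 132 \cdot 8 \cdot 49 = -105 - 51744 = -51849$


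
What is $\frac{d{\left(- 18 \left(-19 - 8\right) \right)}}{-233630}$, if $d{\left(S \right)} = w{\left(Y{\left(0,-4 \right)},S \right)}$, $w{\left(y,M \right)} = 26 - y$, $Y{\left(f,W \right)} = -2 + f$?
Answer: $- \frac{14}{116815} \approx -0.00011985$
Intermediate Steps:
$d{\left(S \right)} = 28$ ($d{\left(S \right)} = 26 - \left(-2 + 0\right) = 26 - -2 = 26 + 2 = 28$)
$\frac{d{\left(- 18 \left(-19 - 8\right) \right)}}{-233630} = \frac{28}{-233630} = 28 \left(- \frac{1}{233630}\right) = - \frac{14}{116815}$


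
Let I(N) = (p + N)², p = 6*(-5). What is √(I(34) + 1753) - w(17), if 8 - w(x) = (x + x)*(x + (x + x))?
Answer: 1726 + √1769 ≈ 1768.1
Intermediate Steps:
p = -30
w(x) = 8 - 6*x² (w(x) = 8 - (x + x)*(x + (x + x)) = 8 - 2*x*(x + 2*x) = 8 - 2*x*3*x = 8 - 6*x²)
I(N) = (-30 + N)²
√(I(34) + 1753) - w(17) = √((-30 + 34)² + 1753) - (8 - 6*17²) = √(4² + 1753) - (8 - 6*289) = √(16 + 1753) - (8 - 1734) = √1769 - 1*(-1726) = √1769 + 1726 = 1726 + √1769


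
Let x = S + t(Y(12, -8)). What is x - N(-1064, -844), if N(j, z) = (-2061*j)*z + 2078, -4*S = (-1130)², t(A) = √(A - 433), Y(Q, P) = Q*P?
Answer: 1850489673 + 23*I ≈ 1.8505e+9 + 23.0*I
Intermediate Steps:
Y(Q, P) = P*Q
t(A) = √(-433 + A)
S = -319225 (S = -¼*(-1130)² = -¼*1276900 = -319225)
N(j, z) = 2078 - 2061*j*z (N(j, z) = -2061*j*z + 2078 = 2078 - 2061*j*z)
x = -319225 + 23*I (x = -319225 + √(-433 - 8*12) = -319225 + √(-433 - 96) = -319225 + √(-529) = -319225 + 23*I ≈ -3.1923e+5 + 23.0*I)
x - N(-1064, -844) = (-319225 + 23*I) - (2078 - 2061*(-1064)*(-844)) = (-319225 + 23*I) - (2078 - 1850810976) = (-319225 + 23*I) - 1*(-1850808898) = (-319225 + 23*I) + 1850808898 = 1850489673 + 23*I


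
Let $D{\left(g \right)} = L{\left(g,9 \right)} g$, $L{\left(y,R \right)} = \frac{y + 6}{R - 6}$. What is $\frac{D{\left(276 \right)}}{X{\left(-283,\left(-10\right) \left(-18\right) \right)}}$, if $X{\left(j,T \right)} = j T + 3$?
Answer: $- \frac{8648}{16979} \approx -0.50933$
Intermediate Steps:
$L{\left(y,R \right)} = \frac{6 + y}{-6 + R}$
$X{\left(j,T \right)} = 3 + T j$ ($X{\left(j,T \right)} = T j + 3 = 3 + T j$)
$D{\left(g \right)} = g \left(2 + \frac{g}{3}\right)$ ($D{\left(g \right)} = \frac{6 + g}{-6 + 9} g = \frac{6 + g}{3} g = \left(2 + \frac{g}{3}\right) g = g \left(2 + \frac{g}{3}\right)$)
$\frac{D{\left(276 \right)}}{X{\left(-283,\left(-10\right) \left(-18\right) \right)}} = \frac{\frac{1}{3} \cdot 276 \left(6 + 276\right)}{3 + \left(-10\right) \left(-18\right) \left(-283\right)} = \frac{\frac{1}{3} \cdot 276 \cdot 282}{3 + 180 \left(-283\right)} = \frac{25944}{3 - 50940} = \frac{25944}{-50937} = 25944 \left(- \frac{1}{50937}\right) = - \frac{8648}{16979}$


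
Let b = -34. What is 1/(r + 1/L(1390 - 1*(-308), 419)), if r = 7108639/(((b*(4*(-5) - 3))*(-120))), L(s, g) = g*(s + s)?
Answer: -3709088560/280973692961 ≈ -0.013201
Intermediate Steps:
L(s, g) = 2*g*s (L(s, g) = g*(2*s) = 2*g*s)
r = -7108639/93840 (r = 7108639/((-34*(4*(-5) - 3)*(-120))) = 7108639/((-34*(-20 - 3)*(-120))) = 7108639/((-34*(-23)*(-120))) = 7108639/((782*(-120))) = 7108639/(-93840) = 7108639*(-1/93840) = -7108639/93840 ≈ -75.753)
1/(r + 1/L(1390 - 1*(-308), 419)) = 1/(-7108639/93840 + 1/(2*419*(1390 - 1*(-308)))) = 1/(-7108639/93840 + 1/(2*419*(1390 + 308))) = 1/(-7108639/93840 + 1/(2*419*1698)) = 1/(-7108639/93840 + 1/1422924) = 1/(-280973692961/3709088560) = -3709088560/280973692961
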